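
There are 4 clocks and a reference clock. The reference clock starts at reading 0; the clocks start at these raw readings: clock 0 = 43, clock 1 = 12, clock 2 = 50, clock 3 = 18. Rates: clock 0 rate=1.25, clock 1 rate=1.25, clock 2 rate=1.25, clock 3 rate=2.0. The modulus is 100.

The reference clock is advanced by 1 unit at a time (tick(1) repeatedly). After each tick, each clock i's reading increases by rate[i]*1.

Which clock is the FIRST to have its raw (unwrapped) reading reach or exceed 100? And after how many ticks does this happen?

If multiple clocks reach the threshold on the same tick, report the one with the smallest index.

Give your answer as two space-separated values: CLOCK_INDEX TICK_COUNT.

clock 0: start=43, rate=1.25, needs 100-43 = 57; ticks = ceil(57/1.25) = ceil(45.6000) = 46; reading at tick 46 = 43 + 1.25*46 = 100.5000
clock 1: start=12, rate=1.25, needs 100-12 = 88; ticks = ceil(88/1.25) = ceil(70.4000) = 71; reading at tick 71 = 12 + 1.25*71 = 100.7500
clock 2: start=50, rate=1.25, needs 100-50 = 50; ticks = ceil(50/1.25) = ceil(40.0000) = 40; reading at tick 40 = 50 + 1.25*40 = 100.0000
clock 3: start=18, rate=2.0, needs 100-18 = 82; ticks = ceil(82/2.0) = ceil(41.0000) = 41; reading at tick 41 = 18 + 2.0*41 = 100.0000
Minimum tick count = 40; winners = [2]; smallest index = 2

Answer: 2 40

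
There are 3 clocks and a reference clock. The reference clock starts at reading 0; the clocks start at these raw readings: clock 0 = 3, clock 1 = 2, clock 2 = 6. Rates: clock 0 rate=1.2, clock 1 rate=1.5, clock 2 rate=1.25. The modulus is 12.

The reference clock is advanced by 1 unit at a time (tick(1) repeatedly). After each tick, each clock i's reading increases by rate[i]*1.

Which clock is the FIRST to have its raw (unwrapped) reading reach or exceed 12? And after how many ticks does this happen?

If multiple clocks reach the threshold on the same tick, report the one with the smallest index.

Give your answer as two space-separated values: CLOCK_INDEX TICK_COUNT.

Answer: 2 5

Derivation:
clock 0: start=3, rate=1.2, needs 12-3 = 9; ticks = ceil(9/1.2) = ceil(7.5000) = 8; reading at tick 8 = 3 + 1.2*8 = 12.6000
clock 1: start=2, rate=1.5, needs 12-2 = 10; ticks = ceil(10/1.5) = ceil(6.6667) = 7; reading at tick 7 = 2 + 1.5*7 = 12.5000
clock 2: start=6, rate=1.25, needs 12-6 = 6; ticks = ceil(6/1.25) = ceil(4.8000) = 5; reading at tick 5 = 6 + 1.25*5 = 12.2500
Minimum tick count = 5; winners = [2]; smallest index = 2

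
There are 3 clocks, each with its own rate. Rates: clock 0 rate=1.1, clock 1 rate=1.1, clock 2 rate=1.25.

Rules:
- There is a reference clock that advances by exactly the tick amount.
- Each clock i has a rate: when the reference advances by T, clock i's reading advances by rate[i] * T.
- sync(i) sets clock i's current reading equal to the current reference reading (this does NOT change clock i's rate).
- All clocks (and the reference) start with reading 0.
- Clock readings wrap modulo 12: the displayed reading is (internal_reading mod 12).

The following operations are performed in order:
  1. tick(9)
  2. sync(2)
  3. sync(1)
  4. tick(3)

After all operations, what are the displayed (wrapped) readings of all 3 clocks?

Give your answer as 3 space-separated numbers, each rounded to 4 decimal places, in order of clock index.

After op 1 tick(9): ref=9.0000 raw=[9.9000 9.9000 11.2500]
After op 2 sync(2): ref=9.0000 raw=[9.9000 9.9000 9.0000]
After op 3 sync(1): ref=9.0000 raw=[9.9000 9.0000 9.0000]
After op 4 tick(3): ref=12.0000 raw=[13.2000 12.3000 12.7500]
Wrap final raw readings (mod 12): 13.2000 mod 12 = 1.2000; 12.3000 mod 12 = 0.3000; 12.7500 mod 12 = 0.7500

Answer: 1.2000 0.3000 0.7500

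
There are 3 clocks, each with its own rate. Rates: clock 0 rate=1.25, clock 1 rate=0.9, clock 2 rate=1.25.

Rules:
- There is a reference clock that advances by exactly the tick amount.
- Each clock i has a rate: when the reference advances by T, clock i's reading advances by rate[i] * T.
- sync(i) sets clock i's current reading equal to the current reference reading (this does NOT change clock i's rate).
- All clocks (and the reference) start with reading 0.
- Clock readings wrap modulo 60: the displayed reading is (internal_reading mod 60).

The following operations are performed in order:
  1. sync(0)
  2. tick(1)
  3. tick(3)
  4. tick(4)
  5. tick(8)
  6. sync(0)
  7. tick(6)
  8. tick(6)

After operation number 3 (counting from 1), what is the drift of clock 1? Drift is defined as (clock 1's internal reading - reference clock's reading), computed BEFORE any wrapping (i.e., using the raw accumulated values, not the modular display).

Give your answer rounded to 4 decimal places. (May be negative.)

Answer: -0.4000

Derivation:
After op 1 sync(0): ref=0.0000 raw=[0.0000 0.0000 0.0000]
After op 2 tick(1): ref=1.0000 raw=[1.2500 0.9000 1.2500]
After op 3 tick(3): ref=4.0000 raw=[5.0000 3.6000 5.0000]
Drift of clock 1 after op 3: 3.6000 - 4.0000 = -0.4000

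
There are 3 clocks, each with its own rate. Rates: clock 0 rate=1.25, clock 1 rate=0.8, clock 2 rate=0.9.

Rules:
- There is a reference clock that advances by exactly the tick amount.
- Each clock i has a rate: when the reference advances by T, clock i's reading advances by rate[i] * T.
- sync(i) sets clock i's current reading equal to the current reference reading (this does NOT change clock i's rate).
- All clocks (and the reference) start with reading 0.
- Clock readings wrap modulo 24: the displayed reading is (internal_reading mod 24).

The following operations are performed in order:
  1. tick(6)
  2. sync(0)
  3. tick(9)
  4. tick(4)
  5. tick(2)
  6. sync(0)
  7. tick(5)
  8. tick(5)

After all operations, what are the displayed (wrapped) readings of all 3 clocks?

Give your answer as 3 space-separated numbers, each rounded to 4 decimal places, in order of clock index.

Answer: 9.5000 0.8000 3.9000

Derivation:
After op 1 tick(6): ref=6.0000 raw=[7.5000 4.8000 5.4000]
After op 2 sync(0): ref=6.0000 raw=[6.0000 4.8000 5.4000]
After op 3 tick(9): ref=15.0000 raw=[17.2500 12.0000 13.5000]
After op 4 tick(4): ref=19.0000 raw=[22.2500 15.2000 17.1000]
After op 5 tick(2): ref=21.0000 raw=[24.7500 16.8000 18.9000]
After op 6 sync(0): ref=21.0000 raw=[21.0000 16.8000 18.9000]
After op 7 tick(5): ref=26.0000 raw=[27.2500 20.8000 23.4000]
After op 8 tick(5): ref=31.0000 raw=[33.5000 24.8000 27.9000]
Wrap final raw readings (mod 24): 33.5000 mod 24 = 9.5000; 24.8000 mod 24 = 0.8000; 27.9000 mod 24 = 3.9000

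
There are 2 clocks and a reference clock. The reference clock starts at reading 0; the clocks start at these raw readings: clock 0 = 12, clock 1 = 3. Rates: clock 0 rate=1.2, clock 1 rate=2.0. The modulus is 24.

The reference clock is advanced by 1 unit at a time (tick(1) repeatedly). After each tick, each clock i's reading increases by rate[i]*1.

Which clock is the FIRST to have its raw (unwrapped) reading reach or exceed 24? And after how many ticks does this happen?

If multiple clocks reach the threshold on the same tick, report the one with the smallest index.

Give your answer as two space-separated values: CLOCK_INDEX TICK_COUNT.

clock 0: start=12, rate=1.2, needs 24-12 = 12; ticks = ceil(12/1.2) = ceil(10.0000) = 10; reading at tick 10 = 12 + 1.2*10 = 24.0000
clock 1: start=3, rate=2.0, needs 24-3 = 21; ticks = ceil(21/2.0) = ceil(10.5000) = 11; reading at tick 11 = 3 + 2.0*11 = 25.0000
Minimum tick count = 10; winners = [0]; smallest index = 0

Answer: 0 10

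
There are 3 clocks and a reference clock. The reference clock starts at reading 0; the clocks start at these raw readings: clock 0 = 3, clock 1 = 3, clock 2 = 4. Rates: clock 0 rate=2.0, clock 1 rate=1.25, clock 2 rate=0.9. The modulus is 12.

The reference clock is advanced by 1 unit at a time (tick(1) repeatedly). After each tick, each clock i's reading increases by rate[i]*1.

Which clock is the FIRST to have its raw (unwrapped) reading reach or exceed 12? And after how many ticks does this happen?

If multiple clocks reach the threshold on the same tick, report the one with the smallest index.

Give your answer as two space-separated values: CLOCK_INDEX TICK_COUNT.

Answer: 0 5

Derivation:
clock 0: start=3, rate=2.0, needs 12-3 = 9; ticks = ceil(9/2.0) = ceil(4.5000) = 5; reading at tick 5 = 3 + 2.0*5 = 13.0000
clock 1: start=3, rate=1.25, needs 12-3 = 9; ticks = ceil(9/1.25) = ceil(7.2000) = 8; reading at tick 8 = 3 + 1.25*8 = 13.0000
clock 2: start=4, rate=0.9, needs 12-4 = 8; ticks = ceil(8/0.9) = ceil(8.8889) = 9; reading at tick 9 = 4 + 0.9*9 = 12.1000
Minimum tick count = 5; winners = [0]; smallest index = 0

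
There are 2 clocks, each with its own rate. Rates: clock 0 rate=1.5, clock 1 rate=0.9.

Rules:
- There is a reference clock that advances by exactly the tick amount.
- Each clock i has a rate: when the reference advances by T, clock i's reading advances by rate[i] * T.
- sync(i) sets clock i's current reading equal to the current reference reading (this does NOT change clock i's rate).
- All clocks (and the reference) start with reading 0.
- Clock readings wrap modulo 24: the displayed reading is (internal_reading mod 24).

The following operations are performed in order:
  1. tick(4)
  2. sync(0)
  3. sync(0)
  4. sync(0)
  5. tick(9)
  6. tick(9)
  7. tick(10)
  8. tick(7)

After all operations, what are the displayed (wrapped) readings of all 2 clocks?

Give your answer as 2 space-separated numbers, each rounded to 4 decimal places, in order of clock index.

Answer: 8.5000 11.1000

Derivation:
After op 1 tick(4): ref=4.0000 raw=[6.0000 3.6000]
After op 2 sync(0): ref=4.0000 raw=[4.0000 3.6000]
After op 3 sync(0): ref=4.0000 raw=[4.0000 3.6000]
After op 4 sync(0): ref=4.0000 raw=[4.0000 3.6000]
After op 5 tick(9): ref=13.0000 raw=[17.5000 11.7000]
After op 6 tick(9): ref=22.0000 raw=[31.0000 19.8000]
After op 7 tick(10): ref=32.0000 raw=[46.0000 28.8000]
After op 8 tick(7): ref=39.0000 raw=[56.5000 35.1000]
Wrap final raw readings (mod 24): 56.5000 mod 24 = 8.5000; 35.1000 mod 24 = 11.1000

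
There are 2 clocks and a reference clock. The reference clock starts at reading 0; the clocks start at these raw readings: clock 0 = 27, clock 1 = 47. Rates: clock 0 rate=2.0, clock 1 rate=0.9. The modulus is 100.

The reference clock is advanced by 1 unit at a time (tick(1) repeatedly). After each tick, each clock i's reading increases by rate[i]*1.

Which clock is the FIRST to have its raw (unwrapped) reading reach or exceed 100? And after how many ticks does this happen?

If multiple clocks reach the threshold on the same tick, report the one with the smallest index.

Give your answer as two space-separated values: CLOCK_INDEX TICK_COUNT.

Answer: 0 37

Derivation:
clock 0: start=27, rate=2.0, needs 100-27 = 73; ticks = ceil(73/2.0) = ceil(36.5000) = 37; reading at tick 37 = 27 + 2.0*37 = 101.0000
clock 1: start=47, rate=0.9, needs 100-47 = 53; ticks = ceil(53/0.9) = ceil(58.8889) = 59; reading at tick 59 = 47 + 0.9*59 = 100.1000
Minimum tick count = 37; winners = [0]; smallest index = 0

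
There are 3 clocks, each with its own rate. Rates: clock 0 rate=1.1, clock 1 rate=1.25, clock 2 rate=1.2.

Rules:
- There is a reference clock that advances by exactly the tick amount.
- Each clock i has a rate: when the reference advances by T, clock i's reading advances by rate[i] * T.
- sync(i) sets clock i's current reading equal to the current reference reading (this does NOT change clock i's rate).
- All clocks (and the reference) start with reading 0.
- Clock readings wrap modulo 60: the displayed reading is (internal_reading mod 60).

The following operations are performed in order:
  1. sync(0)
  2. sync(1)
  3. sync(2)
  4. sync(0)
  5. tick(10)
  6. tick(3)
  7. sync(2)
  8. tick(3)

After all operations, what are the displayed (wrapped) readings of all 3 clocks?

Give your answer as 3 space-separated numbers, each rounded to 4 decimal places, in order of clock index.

After op 1 sync(0): ref=0.0000 raw=[0.0000 0.0000 0.0000]
After op 2 sync(1): ref=0.0000 raw=[0.0000 0.0000 0.0000]
After op 3 sync(2): ref=0.0000 raw=[0.0000 0.0000 0.0000]
After op 4 sync(0): ref=0.0000 raw=[0.0000 0.0000 0.0000]
After op 5 tick(10): ref=10.0000 raw=[11.0000 12.5000 12.0000]
After op 6 tick(3): ref=13.0000 raw=[14.3000 16.2500 15.6000]
After op 7 sync(2): ref=13.0000 raw=[14.3000 16.2500 13.0000]
After op 8 tick(3): ref=16.0000 raw=[17.6000 20.0000 16.6000]
Wrap final raw readings (mod 60): 17.6000 mod 60 = 17.6000; 20.0000 mod 60 = 20.0000; 16.6000 mod 60 = 16.6000

Answer: 17.6000 20.0000 16.6000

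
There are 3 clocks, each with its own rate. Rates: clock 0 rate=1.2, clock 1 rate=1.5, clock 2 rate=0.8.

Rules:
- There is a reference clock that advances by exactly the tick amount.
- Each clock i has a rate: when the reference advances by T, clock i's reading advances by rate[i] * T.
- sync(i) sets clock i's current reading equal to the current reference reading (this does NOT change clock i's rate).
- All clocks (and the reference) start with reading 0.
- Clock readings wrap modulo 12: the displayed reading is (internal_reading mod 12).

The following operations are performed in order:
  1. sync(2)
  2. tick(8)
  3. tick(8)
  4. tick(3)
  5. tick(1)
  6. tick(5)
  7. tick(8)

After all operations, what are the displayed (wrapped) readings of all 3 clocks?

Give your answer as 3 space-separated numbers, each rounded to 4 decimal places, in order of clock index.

Answer: 3.6000 1.5000 2.4000

Derivation:
After op 1 sync(2): ref=0.0000 raw=[0.0000 0.0000 0.0000]
After op 2 tick(8): ref=8.0000 raw=[9.6000 12.0000 6.4000]
After op 3 tick(8): ref=16.0000 raw=[19.2000 24.0000 12.8000]
After op 4 tick(3): ref=19.0000 raw=[22.8000 28.5000 15.2000]
After op 5 tick(1): ref=20.0000 raw=[24.0000 30.0000 16.0000]
After op 6 tick(5): ref=25.0000 raw=[30.0000 37.5000 20.0000]
After op 7 tick(8): ref=33.0000 raw=[39.6000 49.5000 26.4000]
Wrap final raw readings (mod 12): 39.6000 mod 12 = 3.6000; 49.5000 mod 12 = 1.5000; 26.4000 mod 12 = 2.4000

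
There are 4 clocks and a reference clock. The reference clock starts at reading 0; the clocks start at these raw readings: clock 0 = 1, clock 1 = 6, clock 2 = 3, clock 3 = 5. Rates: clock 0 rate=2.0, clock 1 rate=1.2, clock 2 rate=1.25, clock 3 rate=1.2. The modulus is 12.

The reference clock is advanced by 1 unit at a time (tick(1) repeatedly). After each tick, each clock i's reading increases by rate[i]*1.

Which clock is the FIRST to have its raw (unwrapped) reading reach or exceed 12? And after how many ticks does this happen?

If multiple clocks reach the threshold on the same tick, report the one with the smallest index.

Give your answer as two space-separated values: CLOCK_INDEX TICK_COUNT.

clock 0: start=1, rate=2.0, needs 12-1 = 11; ticks = ceil(11/2.0) = ceil(5.5000) = 6; reading at tick 6 = 1 + 2.0*6 = 13.0000
clock 1: start=6, rate=1.2, needs 12-6 = 6; ticks = ceil(6/1.2) = ceil(5.0000) = 5; reading at tick 5 = 6 + 1.2*5 = 12.0000
clock 2: start=3, rate=1.25, needs 12-3 = 9; ticks = ceil(9/1.25) = ceil(7.2000) = 8; reading at tick 8 = 3 + 1.25*8 = 13.0000
clock 3: start=5, rate=1.2, needs 12-5 = 7; ticks = ceil(7/1.2) = ceil(5.8333) = 6; reading at tick 6 = 5 + 1.2*6 = 12.2000
Minimum tick count = 5; winners = [1]; smallest index = 1

Answer: 1 5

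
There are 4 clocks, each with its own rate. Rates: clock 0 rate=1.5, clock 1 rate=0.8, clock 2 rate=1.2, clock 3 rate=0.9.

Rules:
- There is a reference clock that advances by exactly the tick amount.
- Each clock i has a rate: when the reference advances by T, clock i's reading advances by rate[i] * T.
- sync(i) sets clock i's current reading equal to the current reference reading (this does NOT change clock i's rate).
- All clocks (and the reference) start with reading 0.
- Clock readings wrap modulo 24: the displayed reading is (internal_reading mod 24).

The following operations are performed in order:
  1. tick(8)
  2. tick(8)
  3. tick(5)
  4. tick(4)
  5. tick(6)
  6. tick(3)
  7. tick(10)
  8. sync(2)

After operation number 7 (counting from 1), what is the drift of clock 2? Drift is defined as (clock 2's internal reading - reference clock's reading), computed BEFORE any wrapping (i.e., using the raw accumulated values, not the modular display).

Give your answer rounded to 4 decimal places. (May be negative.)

Answer: 8.8000

Derivation:
After op 1 tick(8): ref=8.0000 raw=[12.0000 6.4000 9.6000 7.2000]
After op 2 tick(8): ref=16.0000 raw=[24.0000 12.8000 19.2000 14.4000]
After op 3 tick(5): ref=21.0000 raw=[31.5000 16.8000 25.2000 18.9000]
After op 4 tick(4): ref=25.0000 raw=[37.5000 20.0000 30.0000 22.5000]
After op 5 tick(6): ref=31.0000 raw=[46.5000 24.8000 37.2000 27.9000]
After op 6 tick(3): ref=34.0000 raw=[51.0000 27.2000 40.8000 30.6000]
After op 7 tick(10): ref=44.0000 raw=[66.0000 35.2000 52.8000 39.6000]
Drift of clock 2 after op 7: 52.8000 - 44.0000 = 8.8000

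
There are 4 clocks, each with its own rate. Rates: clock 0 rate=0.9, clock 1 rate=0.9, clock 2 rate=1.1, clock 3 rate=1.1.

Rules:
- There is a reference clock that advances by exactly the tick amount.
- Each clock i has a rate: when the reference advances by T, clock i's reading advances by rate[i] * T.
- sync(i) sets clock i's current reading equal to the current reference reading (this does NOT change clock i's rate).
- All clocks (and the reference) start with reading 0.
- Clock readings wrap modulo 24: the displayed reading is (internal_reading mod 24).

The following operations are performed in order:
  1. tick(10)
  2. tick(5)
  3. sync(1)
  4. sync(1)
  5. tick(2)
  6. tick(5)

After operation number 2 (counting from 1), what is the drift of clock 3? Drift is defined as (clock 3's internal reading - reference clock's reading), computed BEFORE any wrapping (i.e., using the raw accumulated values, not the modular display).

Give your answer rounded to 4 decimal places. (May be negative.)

Answer: 1.5000

Derivation:
After op 1 tick(10): ref=10.0000 raw=[9.0000 9.0000 11.0000 11.0000]
After op 2 tick(5): ref=15.0000 raw=[13.5000 13.5000 16.5000 16.5000]
Drift of clock 3 after op 2: 16.5000 - 15.0000 = 1.5000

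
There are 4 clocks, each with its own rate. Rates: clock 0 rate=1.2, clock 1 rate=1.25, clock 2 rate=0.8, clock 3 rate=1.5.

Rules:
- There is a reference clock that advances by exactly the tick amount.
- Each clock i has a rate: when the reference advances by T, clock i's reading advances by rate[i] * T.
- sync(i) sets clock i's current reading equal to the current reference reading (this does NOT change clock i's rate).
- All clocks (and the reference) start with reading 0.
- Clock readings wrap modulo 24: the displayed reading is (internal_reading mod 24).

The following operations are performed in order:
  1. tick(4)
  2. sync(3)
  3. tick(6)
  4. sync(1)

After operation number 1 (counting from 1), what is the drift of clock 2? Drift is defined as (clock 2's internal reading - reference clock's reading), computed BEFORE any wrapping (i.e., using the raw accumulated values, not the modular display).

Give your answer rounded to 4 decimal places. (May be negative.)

After op 1 tick(4): ref=4.0000 raw=[4.8000 5.0000 3.2000 6.0000]
Drift of clock 2 after op 1: 3.2000 - 4.0000 = -0.8000

Answer: -0.8000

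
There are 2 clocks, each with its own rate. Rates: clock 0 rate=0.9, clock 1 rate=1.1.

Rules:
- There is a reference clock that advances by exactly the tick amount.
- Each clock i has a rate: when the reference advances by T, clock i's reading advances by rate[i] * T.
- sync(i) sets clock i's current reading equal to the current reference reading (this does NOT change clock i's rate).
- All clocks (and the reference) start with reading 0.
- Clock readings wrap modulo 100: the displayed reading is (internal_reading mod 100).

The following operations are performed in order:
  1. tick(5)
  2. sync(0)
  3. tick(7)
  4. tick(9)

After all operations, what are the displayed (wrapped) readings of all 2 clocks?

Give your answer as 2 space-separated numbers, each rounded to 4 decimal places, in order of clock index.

After op 1 tick(5): ref=5.0000 raw=[4.5000 5.5000]
After op 2 sync(0): ref=5.0000 raw=[5.0000 5.5000]
After op 3 tick(7): ref=12.0000 raw=[11.3000 13.2000]
After op 4 tick(9): ref=21.0000 raw=[19.4000 23.1000]
Wrap final raw readings (mod 100): 19.4000 mod 100 = 19.4000; 23.1000 mod 100 = 23.1000

Answer: 19.4000 23.1000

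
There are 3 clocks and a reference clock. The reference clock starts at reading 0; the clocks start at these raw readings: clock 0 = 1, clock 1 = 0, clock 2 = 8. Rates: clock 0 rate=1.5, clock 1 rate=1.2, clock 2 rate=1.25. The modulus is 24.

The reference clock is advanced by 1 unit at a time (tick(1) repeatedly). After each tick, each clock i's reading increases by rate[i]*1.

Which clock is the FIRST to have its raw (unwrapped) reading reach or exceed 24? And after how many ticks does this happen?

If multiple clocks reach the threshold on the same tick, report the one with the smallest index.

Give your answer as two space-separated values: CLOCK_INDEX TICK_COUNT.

clock 0: start=1, rate=1.5, needs 24-1 = 23; ticks = ceil(23/1.5) = ceil(15.3333) = 16; reading at tick 16 = 1 + 1.5*16 = 25.0000
clock 1: start=0, rate=1.2, needs 24-0 = 24; ticks = ceil(24/1.2) = ceil(20.0000) = 20; reading at tick 20 = 0 + 1.2*20 = 24.0000
clock 2: start=8, rate=1.25, needs 24-8 = 16; ticks = ceil(16/1.25) = ceil(12.8000) = 13; reading at tick 13 = 8 + 1.25*13 = 24.2500
Minimum tick count = 13; winners = [2]; smallest index = 2

Answer: 2 13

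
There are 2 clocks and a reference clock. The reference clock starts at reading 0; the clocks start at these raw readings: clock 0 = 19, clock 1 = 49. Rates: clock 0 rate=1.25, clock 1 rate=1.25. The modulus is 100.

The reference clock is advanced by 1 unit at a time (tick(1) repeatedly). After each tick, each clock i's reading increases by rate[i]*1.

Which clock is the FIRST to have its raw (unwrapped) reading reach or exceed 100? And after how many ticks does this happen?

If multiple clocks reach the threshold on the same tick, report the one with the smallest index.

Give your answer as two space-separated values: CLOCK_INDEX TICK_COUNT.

clock 0: start=19, rate=1.25, needs 100-19 = 81; ticks = ceil(81/1.25) = ceil(64.8000) = 65; reading at tick 65 = 19 + 1.25*65 = 100.2500
clock 1: start=49, rate=1.25, needs 100-49 = 51; ticks = ceil(51/1.25) = ceil(40.8000) = 41; reading at tick 41 = 49 + 1.25*41 = 100.2500
Minimum tick count = 41; winners = [1]; smallest index = 1

Answer: 1 41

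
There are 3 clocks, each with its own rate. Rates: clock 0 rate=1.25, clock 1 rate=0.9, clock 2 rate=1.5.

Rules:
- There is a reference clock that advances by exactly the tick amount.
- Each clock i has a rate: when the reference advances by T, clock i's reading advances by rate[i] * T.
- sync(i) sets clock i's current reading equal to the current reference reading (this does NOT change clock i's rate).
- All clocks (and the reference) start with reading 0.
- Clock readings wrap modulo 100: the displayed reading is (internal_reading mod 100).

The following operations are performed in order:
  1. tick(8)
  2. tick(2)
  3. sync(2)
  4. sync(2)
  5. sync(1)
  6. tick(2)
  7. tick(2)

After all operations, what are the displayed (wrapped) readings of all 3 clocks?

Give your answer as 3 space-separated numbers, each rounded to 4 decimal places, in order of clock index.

After op 1 tick(8): ref=8.0000 raw=[10.0000 7.2000 12.0000]
After op 2 tick(2): ref=10.0000 raw=[12.5000 9.0000 15.0000]
After op 3 sync(2): ref=10.0000 raw=[12.5000 9.0000 10.0000]
After op 4 sync(2): ref=10.0000 raw=[12.5000 9.0000 10.0000]
After op 5 sync(1): ref=10.0000 raw=[12.5000 10.0000 10.0000]
After op 6 tick(2): ref=12.0000 raw=[15.0000 11.8000 13.0000]
After op 7 tick(2): ref=14.0000 raw=[17.5000 13.6000 16.0000]
Wrap final raw readings (mod 100): 17.5000 mod 100 = 17.5000; 13.6000 mod 100 = 13.6000; 16.0000 mod 100 = 16.0000

Answer: 17.5000 13.6000 16.0000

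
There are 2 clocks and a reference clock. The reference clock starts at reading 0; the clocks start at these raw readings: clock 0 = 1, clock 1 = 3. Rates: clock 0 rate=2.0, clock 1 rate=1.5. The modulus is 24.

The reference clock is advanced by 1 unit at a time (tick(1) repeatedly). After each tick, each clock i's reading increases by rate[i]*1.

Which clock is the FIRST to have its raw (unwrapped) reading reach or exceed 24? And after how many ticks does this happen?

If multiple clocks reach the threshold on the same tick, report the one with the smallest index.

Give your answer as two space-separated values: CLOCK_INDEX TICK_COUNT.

clock 0: start=1, rate=2.0, needs 24-1 = 23; ticks = ceil(23/2.0) = ceil(11.5000) = 12; reading at tick 12 = 1 + 2.0*12 = 25.0000
clock 1: start=3, rate=1.5, needs 24-3 = 21; ticks = ceil(21/1.5) = ceil(14.0000) = 14; reading at tick 14 = 3 + 1.5*14 = 24.0000
Minimum tick count = 12; winners = [0]; smallest index = 0

Answer: 0 12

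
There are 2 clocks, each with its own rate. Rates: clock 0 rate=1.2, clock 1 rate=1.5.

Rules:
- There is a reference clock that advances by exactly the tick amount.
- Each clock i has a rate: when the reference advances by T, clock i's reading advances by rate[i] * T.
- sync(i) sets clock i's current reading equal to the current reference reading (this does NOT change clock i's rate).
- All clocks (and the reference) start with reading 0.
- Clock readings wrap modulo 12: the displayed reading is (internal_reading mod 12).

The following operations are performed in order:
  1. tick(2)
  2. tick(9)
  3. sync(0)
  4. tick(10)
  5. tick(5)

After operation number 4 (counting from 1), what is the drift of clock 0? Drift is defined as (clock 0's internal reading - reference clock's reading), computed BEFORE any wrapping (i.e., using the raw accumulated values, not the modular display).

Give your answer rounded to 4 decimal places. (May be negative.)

Answer: 2.0000

Derivation:
After op 1 tick(2): ref=2.0000 raw=[2.4000 3.0000]
After op 2 tick(9): ref=11.0000 raw=[13.2000 16.5000]
After op 3 sync(0): ref=11.0000 raw=[11.0000 16.5000]
After op 4 tick(10): ref=21.0000 raw=[23.0000 31.5000]
Drift of clock 0 after op 4: 23.0000 - 21.0000 = 2.0000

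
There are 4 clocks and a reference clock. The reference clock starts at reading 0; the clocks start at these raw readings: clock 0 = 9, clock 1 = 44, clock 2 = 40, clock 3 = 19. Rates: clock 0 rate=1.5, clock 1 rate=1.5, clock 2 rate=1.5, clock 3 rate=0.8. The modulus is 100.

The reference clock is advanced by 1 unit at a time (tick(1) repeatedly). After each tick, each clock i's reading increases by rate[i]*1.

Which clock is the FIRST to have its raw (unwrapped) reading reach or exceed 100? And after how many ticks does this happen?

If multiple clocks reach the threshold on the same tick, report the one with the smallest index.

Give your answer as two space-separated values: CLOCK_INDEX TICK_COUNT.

clock 0: start=9, rate=1.5, needs 100-9 = 91; ticks = ceil(91/1.5) = ceil(60.6667) = 61; reading at tick 61 = 9 + 1.5*61 = 100.5000
clock 1: start=44, rate=1.5, needs 100-44 = 56; ticks = ceil(56/1.5) = ceil(37.3333) = 38; reading at tick 38 = 44 + 1.5*38 = 101.0000
clock 2: start=40, rate=1.5, needs 100-40 = 60; ticks = ceil(60/1.5) = ceil(40.0000) = 40; reading at tick 40 = 40 + 1.5*40 = 100.0000
clock 3: start=19, rate=0.8, needs 100-19 = 81; ticks = ceil(81/0.8) = ceil(101.2500) = 102; reading at tick 102 = 19 + 0.8*102 = 100.6000
Minimum tick count = 38; winners = [1]; smallest index = 1

Answer: 1 38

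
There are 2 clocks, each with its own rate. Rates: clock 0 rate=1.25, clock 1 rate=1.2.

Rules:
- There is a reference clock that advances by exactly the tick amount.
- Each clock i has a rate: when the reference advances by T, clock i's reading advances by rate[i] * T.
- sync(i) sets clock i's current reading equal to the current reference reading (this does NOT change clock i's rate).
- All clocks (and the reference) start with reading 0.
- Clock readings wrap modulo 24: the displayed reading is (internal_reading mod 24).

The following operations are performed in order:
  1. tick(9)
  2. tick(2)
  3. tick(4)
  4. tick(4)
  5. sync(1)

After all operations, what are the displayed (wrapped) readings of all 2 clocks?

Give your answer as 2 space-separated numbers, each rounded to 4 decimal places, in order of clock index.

Answer: 23.7500 19.0000

Derivation:
After op 1 tick(9): ref=9.0000 raw=[11.2500 10.8000]
After op 2 tick(2): ref=11.0000 raw=[13.7500 13.2000]
After op 3 tick(4): ref=15.0000 raw=[18.7500 18.0000]
After op 4 tick(4): ref=19.0000 raw=[23.7500 22.8000]
After op 5 sync(1): ref=19.0000 raw=[23.7500 19.0000]
Wrap final raw readings (mod 24): 23.7500 mod 24 = 23.7500; 19.0000 mod 24 = 19.0000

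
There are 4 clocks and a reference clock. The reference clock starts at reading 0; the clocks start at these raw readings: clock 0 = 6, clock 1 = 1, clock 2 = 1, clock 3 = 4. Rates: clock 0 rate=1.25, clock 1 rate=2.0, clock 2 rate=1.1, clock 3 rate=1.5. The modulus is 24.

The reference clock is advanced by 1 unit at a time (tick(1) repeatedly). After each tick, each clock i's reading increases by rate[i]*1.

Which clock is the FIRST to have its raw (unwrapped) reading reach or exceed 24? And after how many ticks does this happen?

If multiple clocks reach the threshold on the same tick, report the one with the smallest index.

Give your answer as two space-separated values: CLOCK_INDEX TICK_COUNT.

clock 0: start=6, rate=1.25, needs 24-6 = 18; ticks = ceil(18/1.25) = ceil(14.4000) = 15; reading at tick 15 = 6 + 1.25*15 = 24.7500
clock 1: start=1, rate=2.0, needs 24-1 = 23; ticks = ceil(23/2.0) = ceil(11.5000) = 12; reading at tick 12 = 1 + 2.0*12 = 25.0000
clock 2: start=1, rate=1.1, needs 24-1 = 23; ticks = ceil(23/1.1) = ceil(20.9091) = 21; reading at tick 21 = 1 + 1.1*21 = 24.1000
clock 3: start=4, rate=1.5, needs 24-4 = 20; ticks = ceil(20/1.5) = ceil(13.3333) = 14; reading at tick 14 = 4 + 1.5*14 = 25.0000
Minimum tick count = 12; winners = [1]; smallest index = 1

Answer: 1 12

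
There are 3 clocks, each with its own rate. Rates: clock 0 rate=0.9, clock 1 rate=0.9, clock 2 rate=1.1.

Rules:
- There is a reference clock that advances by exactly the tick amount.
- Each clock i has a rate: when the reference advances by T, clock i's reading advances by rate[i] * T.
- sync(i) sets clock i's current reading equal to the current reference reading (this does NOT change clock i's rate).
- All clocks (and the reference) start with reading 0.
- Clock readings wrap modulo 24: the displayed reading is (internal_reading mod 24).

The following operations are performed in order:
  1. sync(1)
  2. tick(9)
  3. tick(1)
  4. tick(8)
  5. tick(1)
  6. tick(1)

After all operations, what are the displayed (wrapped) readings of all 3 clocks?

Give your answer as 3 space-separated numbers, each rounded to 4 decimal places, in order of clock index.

Answer: 18.0000 18.0000 22.0000

Derivation:
After op 1 sync(1): ref=0.0000 raw=[0.0000 0.0000 0.0000]
After op 2 tick(9): ref=9.0000 raw=[8.1000 8.1000 9.9000]
After op 3 tick(1): ref=10.0000 raw=[9.0000 9.0000 11.0000]
After op 4 tick(8): ref=18.0000 raw=[16.2000 16.2000 19.8000]
After op 5 tick(1): ref=19.0000 raw=[17.1000 17.1000 20.9000]
After op 6 tick(1): ref=20.0000 raw=[18.0000 18.0000 22.0000]
Wrap final raw readings (mod 24): 18.0000 mod 24 = 18.0000; 18.0000 mod 24 = 18.0000; 22.0000 mod 24 = 22.0000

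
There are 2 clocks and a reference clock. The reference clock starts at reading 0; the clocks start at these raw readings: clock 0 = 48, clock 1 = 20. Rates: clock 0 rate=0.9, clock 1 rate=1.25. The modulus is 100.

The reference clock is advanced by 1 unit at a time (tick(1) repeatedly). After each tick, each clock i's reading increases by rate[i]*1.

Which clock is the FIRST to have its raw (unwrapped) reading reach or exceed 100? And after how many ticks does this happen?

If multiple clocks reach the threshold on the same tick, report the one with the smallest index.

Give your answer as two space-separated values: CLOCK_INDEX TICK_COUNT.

Answer: 0 58

Derivation:
clock 0: start=48, rate=0.9, needs 100-48 = 52; ticks = ceil(52/0.9) = ceil(57.7778) = 58; reading at tick 58 = 48 + 0.9*58 = 100.2000
clock 1: start=20, rate=1.25, needs 100-20 = 80; ticks = ceil(80/1.25) = ceil(64.0000) = 64; reading at tick 64 = 20 + 1.25*64 = 100.0000
Minimum tick count = 58; winners = [0]; smallest index = 0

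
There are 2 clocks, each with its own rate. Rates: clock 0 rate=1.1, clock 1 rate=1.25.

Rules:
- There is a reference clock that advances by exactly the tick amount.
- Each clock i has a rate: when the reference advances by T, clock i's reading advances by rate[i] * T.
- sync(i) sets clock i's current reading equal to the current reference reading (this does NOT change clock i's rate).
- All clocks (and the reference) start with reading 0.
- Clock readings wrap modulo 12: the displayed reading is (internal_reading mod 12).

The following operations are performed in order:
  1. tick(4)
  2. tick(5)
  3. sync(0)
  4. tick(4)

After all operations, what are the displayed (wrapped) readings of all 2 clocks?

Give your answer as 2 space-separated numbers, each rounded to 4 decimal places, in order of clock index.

Answer: 1.4000 4.2500

Derivation:
After op 1 tick(4): ref=4.0000 raw=[4.4000 5.0000]
After op 2 tick(5): ref=9.0000 raw=[9.9000 11.2500]
After op 3 sync(0): ref=9.0000 raw=[9.0000 11.2500]
After op 4 tick(4): ref=13.0000 raw=[13.4000 16.2500]
Wrap final raw readings (mod 12): 13.4000 mod 12 = 1.4000; 16.2500 mod 12 = 4.2500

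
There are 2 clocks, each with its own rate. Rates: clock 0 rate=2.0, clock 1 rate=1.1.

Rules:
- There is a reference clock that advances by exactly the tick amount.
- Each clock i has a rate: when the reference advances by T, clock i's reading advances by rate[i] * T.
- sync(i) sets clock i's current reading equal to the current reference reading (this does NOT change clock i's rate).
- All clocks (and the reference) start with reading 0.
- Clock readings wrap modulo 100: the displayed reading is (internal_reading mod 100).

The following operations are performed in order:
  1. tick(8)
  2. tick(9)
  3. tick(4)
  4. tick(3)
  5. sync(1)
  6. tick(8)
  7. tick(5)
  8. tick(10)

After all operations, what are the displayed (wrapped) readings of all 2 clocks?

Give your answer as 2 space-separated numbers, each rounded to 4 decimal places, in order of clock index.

Answer: 94.0000 49.3000

Derivation:
After op 1 tick(8): ref=8.0000 raw=[16.0000 8.8000]
After op 2 tick(9): ref=17.0000 raw=[34.0000 18.7000]
After op 3 tick(4): ref=21.0000 raw=[42.0000 23.1000]
After op 4 tick(3): ref=24.0000 raw=[48.0000 26.4000]
After op 5 sync(1): ref=24.0000 raw=[48.0000 24.0000]
After op 6 tick(8): ref=32.0000 raw=[64.0000 32.8000]
After op 7 tick(5): ref=37.0000 raw=[74.0000 38.3000]
After op 8 tick(10): ref=47.0000 raw=[94.0000 49.3000]
Wrap final raw readings (mod 100): 94.0000 mod 100 = 94.0000; 49.3000 mod 100 = 49.3000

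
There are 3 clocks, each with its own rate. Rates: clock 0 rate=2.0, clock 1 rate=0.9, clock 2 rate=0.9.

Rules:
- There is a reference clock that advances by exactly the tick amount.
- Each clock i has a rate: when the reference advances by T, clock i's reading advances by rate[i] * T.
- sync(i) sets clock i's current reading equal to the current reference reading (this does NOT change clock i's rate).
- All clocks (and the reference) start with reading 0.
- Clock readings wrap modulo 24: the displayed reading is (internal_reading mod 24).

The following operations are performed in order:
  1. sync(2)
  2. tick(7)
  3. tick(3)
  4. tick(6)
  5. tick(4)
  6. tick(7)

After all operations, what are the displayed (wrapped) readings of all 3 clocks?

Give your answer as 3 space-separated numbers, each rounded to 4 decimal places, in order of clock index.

Answer: 6.0000 0.3000 0.3000

Derivation:
After op 1 sync(2): ref=0.0000 raw=[0.0000 0.0000 0.0000]
After op 2 tick(7): ref=7.0000 raw=[14.0000 6.3000 6.3000]
After op 3 tick(3): ref=10.0000 raw=[20.0000 9.0000 9.0000]
After op 4 tick(6): ref=16.0000 raw=[32.0000 14.4000 14.4000]
After op 5 tick(4): ref=20.0000 raw=[40.0000 18.0000 18.0000]
After op 6 tick(7): ref=27.0000 raw=[54.0000 24.3000 24.3000]
Wrap final raw readings (mod 24): 54.0000 mod 24 = 6.0000; 24.3000 mod 24 = 0.3000; 24.3000 mod 24 = 0.3000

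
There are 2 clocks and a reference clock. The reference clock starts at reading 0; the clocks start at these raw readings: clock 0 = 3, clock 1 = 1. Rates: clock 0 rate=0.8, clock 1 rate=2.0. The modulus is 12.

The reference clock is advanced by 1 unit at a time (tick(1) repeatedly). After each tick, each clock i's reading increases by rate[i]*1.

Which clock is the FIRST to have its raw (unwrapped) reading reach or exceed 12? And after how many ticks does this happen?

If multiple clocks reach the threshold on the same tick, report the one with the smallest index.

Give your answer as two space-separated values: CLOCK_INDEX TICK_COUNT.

Answer: 1 6

Derivation:
clock 0: start=3, rate=0.8, needs 12-3 = 9; ticks = ceil(9/0.8) = ceil(11.2500) = 12; reading at tick 12 = 3 + 0.8*12 = 12.6000
clock 1: start=1, rate=2.0, needs 12-1 = 11; ticks = ceil(11/2.0) = ceil(5.5000) = 6; reading at tick 6 = 1 + 2.0*6 = 13.0000
Minimum tick count = 6; winners = [1]; smallest index = 1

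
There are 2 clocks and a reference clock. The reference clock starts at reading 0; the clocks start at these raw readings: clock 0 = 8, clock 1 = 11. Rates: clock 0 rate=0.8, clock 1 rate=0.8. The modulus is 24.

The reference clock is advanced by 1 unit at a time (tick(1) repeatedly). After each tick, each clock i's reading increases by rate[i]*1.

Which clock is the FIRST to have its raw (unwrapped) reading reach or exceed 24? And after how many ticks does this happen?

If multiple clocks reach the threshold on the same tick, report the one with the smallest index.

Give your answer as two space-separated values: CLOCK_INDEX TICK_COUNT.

clock 0: start=8, rate=0.8, needs 24-8 = 16; ticks = ceil(16/0.8) = ceil(20.0000) = 20; reading at tick 20 = 8 + 0.8*20 = 24.0000
clock 1: start=11, rate=0.8, needs 24-11 = 13; ticks = ceil(13/0.8) = ceil(16.2500) = 17; reading at tick 17 = 11 + 0.8*17 = 24.6000
Minimum tick count = 17; winners = [1]; smallest index = 1

Answer: 1 17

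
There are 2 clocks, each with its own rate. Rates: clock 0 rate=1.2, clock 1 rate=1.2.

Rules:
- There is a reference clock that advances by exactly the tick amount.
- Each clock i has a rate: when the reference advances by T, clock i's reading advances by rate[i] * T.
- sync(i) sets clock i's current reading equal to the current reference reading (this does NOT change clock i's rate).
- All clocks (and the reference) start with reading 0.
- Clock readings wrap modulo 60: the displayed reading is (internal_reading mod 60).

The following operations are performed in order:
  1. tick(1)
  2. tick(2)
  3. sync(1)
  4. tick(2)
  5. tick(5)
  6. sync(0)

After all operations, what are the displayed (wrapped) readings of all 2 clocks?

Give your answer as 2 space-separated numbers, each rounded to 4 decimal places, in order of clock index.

After op 1 tick(1): ref=1.0000 raw=[1.2000 1.2000]
After op 2 tick(2): ref=3.0000 raw=[3.6000 3.6000]
After op 3 sync(1): ref=3.0000 raw=[3.6000 3.0000]
After op 4 tick(2): ref=5.0000 raw=[6.0000 5.4000]
After op 5 tick(5): ref=10.0000 raw=[12.0000 11.4000]
After op 6 sync(0): ref=10.0000 raw=[10.0000 11.4000]
Wrap final raw readings (mod 60): 10.0000 mod 60 = 10.0000; 11.4000 mod 60 = 11.4000

Answer: 10.0000 11.4000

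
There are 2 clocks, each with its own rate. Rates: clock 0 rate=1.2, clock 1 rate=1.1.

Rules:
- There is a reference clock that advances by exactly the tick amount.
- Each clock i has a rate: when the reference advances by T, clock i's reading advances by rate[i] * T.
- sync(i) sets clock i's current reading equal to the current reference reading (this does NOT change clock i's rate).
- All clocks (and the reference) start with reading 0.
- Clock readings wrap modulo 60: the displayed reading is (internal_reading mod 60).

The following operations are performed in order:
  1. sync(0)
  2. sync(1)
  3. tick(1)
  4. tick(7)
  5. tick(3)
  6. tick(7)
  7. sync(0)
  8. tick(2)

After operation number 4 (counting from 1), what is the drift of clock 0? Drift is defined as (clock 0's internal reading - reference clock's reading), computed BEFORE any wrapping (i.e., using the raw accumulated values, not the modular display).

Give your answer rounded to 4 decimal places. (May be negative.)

After op 1 sync(0): ref=0.0000 raw=[0.0000 0.0000]
After op 2 sync(1): ref=0.0000 raw=[0.0000 0.0000]
After op 3 tick(1): ref=1.0000 raw=[1.2000 1.1000]
After op 4 tick(7): ref=8.0000 raw=[9.6000 8.8000]
Drift of clock 0 after op 4: 9.6000 - 8.0000 = 1.6000

Answer: 1.6000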